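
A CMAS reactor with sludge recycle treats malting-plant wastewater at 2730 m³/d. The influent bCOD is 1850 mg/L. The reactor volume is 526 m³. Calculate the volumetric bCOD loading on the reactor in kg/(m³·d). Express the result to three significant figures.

L_v ≈ 9.60 kg bCOD/(m³·d)

L_v = Q S₀ / V = 2730 × 1850 × 10⁻³ / 526.0 = 9.602 kg/(m³·d).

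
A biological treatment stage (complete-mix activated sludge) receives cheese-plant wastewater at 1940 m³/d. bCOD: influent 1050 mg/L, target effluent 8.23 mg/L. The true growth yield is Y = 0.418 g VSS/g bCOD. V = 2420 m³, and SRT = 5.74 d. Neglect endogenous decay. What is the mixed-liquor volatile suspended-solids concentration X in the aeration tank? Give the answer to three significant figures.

X ≈ 2000 mg/L

Without decay, X = Y Q (S₀−S) θ_c / V = 0.418 × 1940 × (1050 − 8.23) × 5.74 / 2420 = 2004 mg/L.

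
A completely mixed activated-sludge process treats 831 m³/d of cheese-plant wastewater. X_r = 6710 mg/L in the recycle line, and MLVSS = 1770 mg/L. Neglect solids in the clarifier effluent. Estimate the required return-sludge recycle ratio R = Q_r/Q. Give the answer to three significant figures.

R ≈ 0.358

Solids balance on the clarifier gives (1+R)X = R·X_r, so R = X/(X_r − X) = 1770 / (6710 − 1770) = 0.3583.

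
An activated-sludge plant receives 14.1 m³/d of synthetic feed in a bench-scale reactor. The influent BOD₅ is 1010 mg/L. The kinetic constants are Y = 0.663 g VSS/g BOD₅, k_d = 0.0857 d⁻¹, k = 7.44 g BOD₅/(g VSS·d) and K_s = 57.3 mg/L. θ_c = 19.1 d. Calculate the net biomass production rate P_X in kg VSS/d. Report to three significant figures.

P_X ≈ 3.57 kg VSS/d

From the Monod/SRT balance for a CMAS, S = K_s·(1+k_d θ_c)/[θ_c·(Y k − k_d) − 1] = 57.3 × (1 + 0.0857 × 19.1) / [19.1 × (0.663 × 7.44 − 0.0857) − 1] = 151.1 / 91.58 = 1.650 mg/L.
Observed yield with endogenous decay: Y_obs = Y / (1 + k_d·θ_c) = 0.663 / (1 + 0.0857 × 19.1) = 0.663 / 2.637 = 0.2514 g VSS/g BOD₅.
Q·(S₀ − S) = 14.1 × (1010 − 1.65) × 10⁻³ = 14.22 kg/d removed.
Net biomass production P_X = Y_obs × Q·(S₀ − S) = 0.2514 × 14.22 = 3.575 kg VSS/d.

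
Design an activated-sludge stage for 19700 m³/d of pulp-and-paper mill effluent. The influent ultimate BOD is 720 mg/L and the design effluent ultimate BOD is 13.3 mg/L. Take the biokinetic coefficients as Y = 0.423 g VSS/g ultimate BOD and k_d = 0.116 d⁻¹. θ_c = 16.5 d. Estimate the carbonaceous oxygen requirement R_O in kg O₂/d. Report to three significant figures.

The observed yield is Y_obs = Y/(1 + k_d·θ_c) = 0.423 / (1 + 0.116 × 16.5) = 0.423 / 2.914 = 0.1452 g VSS per g ultimate BOD removed.
ΔS = 720 − 13.3 = 706.7 mg/L, so the substrate removal rate is 19700 × 706.7/1000 = 13922 kg ultimate BOD/d.
Biomass synthesised: P_X = Y_obs × 13922 = 2021 kg VSS/d.
Carbonaceous O₂ demand = substrate oxidised − cell-mass equivalent = 13922 − 1.42 × 2021 = 11052 kg O₂/d.

R_O ≈ 11100 kg O₂/d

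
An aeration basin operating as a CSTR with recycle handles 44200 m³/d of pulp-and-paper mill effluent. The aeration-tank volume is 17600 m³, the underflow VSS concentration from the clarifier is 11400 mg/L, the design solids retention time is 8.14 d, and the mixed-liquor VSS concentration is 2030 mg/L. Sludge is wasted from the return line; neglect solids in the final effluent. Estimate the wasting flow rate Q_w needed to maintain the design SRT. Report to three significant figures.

θ_c = V·X/(Q_w·X_r) when wasting from the recycle, so Q_w = V·X/(θ_c·X_r) = 17600 × 2030 / (8.14 × 11400) = 385.0 m³/d.

Q_w ≈ 385 m³/d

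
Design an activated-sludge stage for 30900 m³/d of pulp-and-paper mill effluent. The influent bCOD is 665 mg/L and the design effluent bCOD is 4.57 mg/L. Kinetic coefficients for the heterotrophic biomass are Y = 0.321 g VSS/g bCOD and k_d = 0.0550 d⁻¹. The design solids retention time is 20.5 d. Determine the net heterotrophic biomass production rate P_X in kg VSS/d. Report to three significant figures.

P_X ≈ 3080 kg VSS/d

Y_obs = Y / (1 + k_d θ_c) = 0.321 / (1 + 0.0550 × 20.5) = 0.321 / 2.127 = 0.1509.
ΔS = 665 − 4.57 = 660.4 mg/L, so the substrate removal rate is 30900 × 660.4/1000 = 20407 kg bCOD/d.
Biomass produced: P_X = Y_obs·Q·ΔS = 0.1509 × 20407 ≈ 3079 kg VSS/d.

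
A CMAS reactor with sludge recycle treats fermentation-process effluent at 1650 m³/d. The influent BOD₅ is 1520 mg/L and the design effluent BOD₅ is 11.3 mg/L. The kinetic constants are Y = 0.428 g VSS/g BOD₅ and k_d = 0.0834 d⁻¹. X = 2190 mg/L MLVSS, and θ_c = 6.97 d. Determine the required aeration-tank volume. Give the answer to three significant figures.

V ≈ 2140 m³

Steady-state biomass mass balance: V·X·(1 + k_d·θ_c) = Y·Q·(S₀ − S)·θ_c, so V = 0.428 × 1650 × (1520 − 11.3) × 6.97 / [2190 × (1 + 0.0834 × 6.97)] = 7.43×10^6 / 3463 = 2144 m³.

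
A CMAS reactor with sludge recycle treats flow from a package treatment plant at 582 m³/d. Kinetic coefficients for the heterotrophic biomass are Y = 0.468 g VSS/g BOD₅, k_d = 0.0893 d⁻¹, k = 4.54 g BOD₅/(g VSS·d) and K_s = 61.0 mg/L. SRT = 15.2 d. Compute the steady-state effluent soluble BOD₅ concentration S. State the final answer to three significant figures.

For a completely mixed reactor with recycle the Lawrence–McCarty relation gives S = K_s·(1 + k_d·θ_c) / [θ_c·(Y·k − k_d) − 1] = 61.0 × (1 + 0.0893 × 15.2) / [15.2 × (0.468 × 4.54 − 0.0893) − 1] = 143.8 / 29.94 = 4.803 mg/L.

S ≈ 4.80 mg/L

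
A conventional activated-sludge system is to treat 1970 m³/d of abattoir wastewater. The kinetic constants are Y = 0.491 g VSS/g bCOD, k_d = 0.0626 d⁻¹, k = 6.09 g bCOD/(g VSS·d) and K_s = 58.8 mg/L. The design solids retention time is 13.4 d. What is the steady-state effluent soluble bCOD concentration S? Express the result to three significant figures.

S ≈ 2.83 mg/L

For a completely mixed reactor with recycle the Lawrence–McCarty relation gives S = K_s·(1 + k_d·θ_c) / [θ_c·(Y·k − k_d) − 1] = 58.8 × (1 + 0.0626 × 13.4) / [13.4 × (0.491 × 6.09 − 0.0626) − 1] = 108.1 / 38.23 = 2.828 mg/L.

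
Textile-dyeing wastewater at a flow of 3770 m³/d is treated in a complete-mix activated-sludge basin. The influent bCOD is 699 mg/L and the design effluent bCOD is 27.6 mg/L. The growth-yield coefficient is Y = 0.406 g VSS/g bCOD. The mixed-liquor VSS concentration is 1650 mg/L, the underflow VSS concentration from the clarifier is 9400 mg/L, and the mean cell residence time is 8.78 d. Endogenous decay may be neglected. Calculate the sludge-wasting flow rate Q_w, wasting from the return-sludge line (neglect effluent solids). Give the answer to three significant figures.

V·X = Y·Q·ΔS·θ_c gives V = 0.406 × 3770 × (699 − 27.6) × 8.78 / 1650 = 5468 m³.
θ_c = V·X/(Q_w·X_r) when wasting from the recycle, so Q_w = V·X/(θ_c·X_r) = 5468 × 1650 / (8.78 × 9400) = 109.3 m³/d.

Q_w ≈ 109 m³/d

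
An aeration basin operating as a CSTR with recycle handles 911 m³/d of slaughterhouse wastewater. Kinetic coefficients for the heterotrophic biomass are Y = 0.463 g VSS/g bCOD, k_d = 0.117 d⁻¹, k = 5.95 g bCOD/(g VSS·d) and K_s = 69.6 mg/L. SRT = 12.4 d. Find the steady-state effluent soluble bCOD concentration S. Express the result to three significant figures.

From the Monod/SRT balance for a CMAS, S = K_s·(1+k_d θ_c)/[θ_c·(Y k − k_d) − 1] = 69.6 × (1 + 0.117 × 12.4) / [12.4 × (0.463 × 5.95 − 0.117) − 1] = 170.6 / 31.71 = 5.379 mg/L.

S ≈ 5.38 mg/L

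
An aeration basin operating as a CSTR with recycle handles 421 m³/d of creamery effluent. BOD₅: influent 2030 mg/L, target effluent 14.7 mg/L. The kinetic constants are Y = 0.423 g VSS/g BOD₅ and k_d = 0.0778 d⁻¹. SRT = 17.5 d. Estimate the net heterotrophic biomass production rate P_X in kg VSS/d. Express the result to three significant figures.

Y_obs = Y / (1 + k_d θ_c) = 0.423 / (1 + 0.0778 × 17.5) = 0.423 / 2.361 = 0.1791.
Mass of BOD₅ removed per day: Q(S₀ − S) = 421 × 2015 g/m³ = 848.4 kg/d.
So the net sludge growth is P_X = 0.1791 × 848.4 = 152.0 kg VSS/d.

P_X ≈ 152 kg VSS/d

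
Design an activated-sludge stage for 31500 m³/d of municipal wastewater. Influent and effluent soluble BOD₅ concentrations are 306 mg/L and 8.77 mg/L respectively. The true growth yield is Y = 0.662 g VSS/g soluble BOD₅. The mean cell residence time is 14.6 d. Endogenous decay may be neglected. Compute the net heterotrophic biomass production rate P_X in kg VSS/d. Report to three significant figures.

P_X ≈ 6200 kg VSS/d

With endogenous decay neglected, the observed yield equals the true yield: Y_obs = Y = 0.662 g VSS/g soluble BOD₅.
Substrate removed = Q·(S₀ − S) = 31500 m³/d × (306 − 8.77) g/m³ = 9.36×10^6 g/d = 9363 kg/d.
P_X = Y_obs · Q(S₀ − S) = 0.6620 × 9363 = 6198 kg VSS/d.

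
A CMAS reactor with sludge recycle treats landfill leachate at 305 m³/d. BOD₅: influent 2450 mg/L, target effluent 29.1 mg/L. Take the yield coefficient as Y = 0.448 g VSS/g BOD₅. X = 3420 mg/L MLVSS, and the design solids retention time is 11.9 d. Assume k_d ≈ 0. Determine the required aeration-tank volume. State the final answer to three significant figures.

V ≈ 1150 m³

With k_d = 0 the design equation reduces to V = Y Q (S₀−S) θ_c / X = 0.448 × 305 × (2450 − 29.1) × 11.9 / 3420 = 1151 m³.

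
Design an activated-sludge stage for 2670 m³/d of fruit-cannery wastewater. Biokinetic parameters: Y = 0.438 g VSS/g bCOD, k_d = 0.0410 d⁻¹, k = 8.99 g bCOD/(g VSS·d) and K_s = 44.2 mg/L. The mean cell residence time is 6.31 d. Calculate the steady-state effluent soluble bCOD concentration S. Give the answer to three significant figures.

From the Monod/SRT balance for a CMAS, S = K_s·(1+k_d θ_c)/[θ_c·(Y k − k_d) − 1] = 44.2 × (1 + 0.0410 × 6.31) / [6.31 × (0.438 × 8.99 − 0.0410) − 1] = 55.63 / 23.59 = 2.359 mg/L.

S ≈ 2.36 mg/L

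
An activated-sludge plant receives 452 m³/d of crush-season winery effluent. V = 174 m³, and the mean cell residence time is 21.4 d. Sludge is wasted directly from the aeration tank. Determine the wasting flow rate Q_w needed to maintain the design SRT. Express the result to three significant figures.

Q_w ≈ 8.13 m³/d

Wasting from the aeration tank: Q_w = V / θ_c = 174.0 / 21.4 = 8.131 m³/d.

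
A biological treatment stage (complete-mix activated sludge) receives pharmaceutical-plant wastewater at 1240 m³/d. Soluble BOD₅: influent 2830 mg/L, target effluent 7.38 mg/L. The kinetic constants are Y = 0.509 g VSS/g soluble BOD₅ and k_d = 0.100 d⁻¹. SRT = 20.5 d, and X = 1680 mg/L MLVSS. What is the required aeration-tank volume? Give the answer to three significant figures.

Rearranging the biomass balance for a CMAS with decay, V = Y·Q·ΔS·θ_c / [X·(1+k_d θ_c)] = 0.509 × 1240 × (2830 − 7.38) × 20.5 / [1680 × (1 + 0.100 × 20.5)] = 3.65×10^7 / 5124 = 7127 m³.

V ≈ 7130 m³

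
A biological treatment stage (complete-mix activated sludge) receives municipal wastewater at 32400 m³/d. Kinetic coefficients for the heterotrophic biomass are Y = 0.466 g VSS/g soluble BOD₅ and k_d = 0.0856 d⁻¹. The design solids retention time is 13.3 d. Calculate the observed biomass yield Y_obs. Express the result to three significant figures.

Y_obs = Y / (1 + k_d θ_c) = 0.466 / (1 + 0.0856 × 13.3) = 0.466 / 2.138 = 0.2179.

Y_obs ≈ 0.218 g VSS/g soluble BOD₅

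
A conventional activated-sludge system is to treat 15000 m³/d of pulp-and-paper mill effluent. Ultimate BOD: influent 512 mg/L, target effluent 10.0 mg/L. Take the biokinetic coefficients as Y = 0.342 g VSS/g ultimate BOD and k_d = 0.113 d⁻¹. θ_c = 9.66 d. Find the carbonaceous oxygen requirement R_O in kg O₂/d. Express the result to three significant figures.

R_O ≈ 5780 kg O₂/d

Observed yield with endogenous decay: Y_obs = Y / (1 + k_d·θ_c) = 0.342 / (1 + 0.113 × 9.66) = 0.342 / 2.092 = 0.1635 g VSS/g ultimate BOD.
Substrate removed = Q·(S₀ − S) = 15000 m³/d × (512 − 10.0) g/m³ = 7.53×10^6 g/d = 7530 kg/d.
Biomass synthesised: P_X = Y_obs × 7530 = 1231 kg VSS/d.
R_O = Q·(S₀ − S) − 1.42·P_X = 7530 − 1.42 × 1231 = 5782 kg O₂/d.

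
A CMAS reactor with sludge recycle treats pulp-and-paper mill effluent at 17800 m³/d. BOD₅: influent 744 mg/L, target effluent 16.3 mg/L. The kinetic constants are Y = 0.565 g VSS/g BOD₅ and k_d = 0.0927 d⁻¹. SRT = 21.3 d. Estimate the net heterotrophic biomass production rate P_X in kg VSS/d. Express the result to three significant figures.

P_X ≈ 2460 kg VSS/d

The observed yield is Y_obs = Y/(1 + k_d·θ_c) = 0.565 / (1 + 0.0927 × 21.3) = 0.565 / 2.975 = 0.1899 g VSS per g BOD₅ removed.
Mass of BOD₅ removed per day: Q(S₀ − S) = 17800 × 727.7 g/m³ = 12953 kg/d.
Biomass produced: P_X = Y_obs·Q·ΔS = 0.1899 × 12953 ≈ 2460 kg VSS/d.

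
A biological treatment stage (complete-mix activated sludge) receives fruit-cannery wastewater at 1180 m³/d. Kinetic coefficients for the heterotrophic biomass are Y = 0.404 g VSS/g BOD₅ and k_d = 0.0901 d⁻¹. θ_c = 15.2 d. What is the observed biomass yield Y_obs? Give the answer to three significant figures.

Correct the yield for decay: Y_obs = Y/(1 + k_d θ_c) = 0.404 / (1 + 0.0901 × 15.2) = 0.404 / 2.370 = 0.1705.

Y_obs ≈ 0.170 g VSS/g BOD₅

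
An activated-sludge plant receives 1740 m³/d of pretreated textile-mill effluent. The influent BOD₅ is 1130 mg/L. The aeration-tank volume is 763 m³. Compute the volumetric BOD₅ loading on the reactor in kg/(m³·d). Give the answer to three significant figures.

L_v ≈ 2.58 kg BOD₅/(m³·d)

Volumetric loading L_v = Q·S₀ / V = 1740 × 1130 g/m³ / 763.0 m³ = 2577 g/(m³·d) = 2.577 kg BOD₅/(m³·d).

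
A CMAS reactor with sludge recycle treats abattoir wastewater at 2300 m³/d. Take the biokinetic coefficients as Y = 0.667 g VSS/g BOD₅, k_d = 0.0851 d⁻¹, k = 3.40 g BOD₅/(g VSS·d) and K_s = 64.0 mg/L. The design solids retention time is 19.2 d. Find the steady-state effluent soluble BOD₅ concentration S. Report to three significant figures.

From the Monod/SRT balance for a CMAS, S = K_s·(1+k_d θ_c)/[θ_c·(Y k − k_d) − 1] = 64.0 × (1 + 0.0851 × 19.2) / [19.2 × (0.667 × 3.40 − 0.0851) − 1] = 168.6 / 40.91 = 4.121 mg/L.

S ≈ 4.12 mg/L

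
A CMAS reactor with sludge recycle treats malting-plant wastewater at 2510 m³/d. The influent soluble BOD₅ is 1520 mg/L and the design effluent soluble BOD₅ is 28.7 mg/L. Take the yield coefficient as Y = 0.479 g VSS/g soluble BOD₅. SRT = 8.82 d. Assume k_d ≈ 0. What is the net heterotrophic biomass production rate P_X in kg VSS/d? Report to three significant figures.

P_X ≈ 1790 kg VSS/d

Since k_d ≈ 0, Y_obs = Y = 0.479 g VSS/g soluble BOD₅.
Substrate removed = Q·(S₀ − S) = 2510 m³/d × (1520 − 28.7) g/m³ = 3.74×10^6 g/d = 3743 kg/d.
So the net sludge growth is P_X = 0.4790 × 3743 = 1793 kg VSS/d.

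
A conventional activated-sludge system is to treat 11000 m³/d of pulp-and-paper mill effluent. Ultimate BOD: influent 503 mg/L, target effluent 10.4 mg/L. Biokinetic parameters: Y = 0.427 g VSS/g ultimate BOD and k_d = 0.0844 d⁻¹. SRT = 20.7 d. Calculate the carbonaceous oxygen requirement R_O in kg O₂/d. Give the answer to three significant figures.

R_O ≈ 4220 kg O₂/d

Observed yield with endogenous decay: Y_obs = Y / (1 + k_d·θ_c) = 0.427 / (1 + 0.0844 × 20.7) = 0.427 / 2.747 = 0.1554 g VSS/g ultimate BOD.
Substrate removed = Q·(S₀ − S) = 11000 m³/d × (503 − 10.4) g/m³ = 5.42×10^6 g/d = 5419 kg/d.
Biomass synthesised: P_X = Y_obs × 5419 = 842.3 kg VSS/d.
R_O = Q·ΔS − 1.42 P_X = 5419 − 1196 = 4223 kg O₂/d.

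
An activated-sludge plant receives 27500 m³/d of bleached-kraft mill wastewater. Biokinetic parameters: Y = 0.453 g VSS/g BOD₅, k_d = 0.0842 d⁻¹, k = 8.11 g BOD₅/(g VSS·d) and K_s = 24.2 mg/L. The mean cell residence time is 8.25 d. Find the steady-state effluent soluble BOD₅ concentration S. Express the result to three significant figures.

S ≈ 1.43 mg/L

From the Monod/SRT balance for a CMAS, S = K_s·(1+k_d θ_c)/[θ_c·(Y k − k_d) − 1] = 24.2 × (1 + 0.0842 × 8.25) / [8.25 × (0.453 × 8.11 − 0.0842) − 1] = 41.01 / 28.61 = 1.433 mg/L.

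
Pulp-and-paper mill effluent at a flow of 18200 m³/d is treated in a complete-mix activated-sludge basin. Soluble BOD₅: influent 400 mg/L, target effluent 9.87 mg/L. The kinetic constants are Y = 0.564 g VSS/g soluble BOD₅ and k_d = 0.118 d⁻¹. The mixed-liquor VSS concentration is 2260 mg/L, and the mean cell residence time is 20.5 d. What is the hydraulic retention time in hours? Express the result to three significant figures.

τ ≈ 14.0 h

From the SRT design equation V = Y Q (S₀−S) θ_c / [X (1 + k_d θ_c)] = 0.564 × 18200 × (400 − 9.87) × 20.5 / [2260 × (1 + 0.118 × 20.5)] = 8.21×10^7 / 7727 = 10624 m³.
τ = V/Q = 10624/18200 = 0.5838 d, or 14.01 h.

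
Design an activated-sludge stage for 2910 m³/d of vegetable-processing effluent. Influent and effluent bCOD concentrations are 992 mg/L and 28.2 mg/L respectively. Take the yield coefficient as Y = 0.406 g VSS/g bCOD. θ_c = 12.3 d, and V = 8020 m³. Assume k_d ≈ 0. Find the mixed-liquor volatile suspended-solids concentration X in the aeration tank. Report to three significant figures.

Without decay, X = Y Q (S₀−S) θ_c / V = 0.406 × 2910 × (992 − 28.2) × 12.3 / 8020 = 1746 mg/L.

X ≈ 1750 mg/L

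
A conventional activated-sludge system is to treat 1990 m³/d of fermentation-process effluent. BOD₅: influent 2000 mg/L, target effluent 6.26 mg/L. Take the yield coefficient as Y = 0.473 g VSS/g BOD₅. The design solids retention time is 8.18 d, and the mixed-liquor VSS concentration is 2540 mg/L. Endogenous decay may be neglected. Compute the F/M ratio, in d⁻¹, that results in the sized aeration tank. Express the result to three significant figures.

F/M ≈ 0.259 d⁻¹

V·X = Y·Q·ΔS·θ_c gives V = 0.473 × 1990 × (2000 − 6.26) × 8.18 / 2540 = 6044 m³.
F/M = Q·S₀ / (V·X) = 1990 × 2000 / (6044 × 2540) = 0.2593 g BOD₅·(g VSS·d)⁻¹.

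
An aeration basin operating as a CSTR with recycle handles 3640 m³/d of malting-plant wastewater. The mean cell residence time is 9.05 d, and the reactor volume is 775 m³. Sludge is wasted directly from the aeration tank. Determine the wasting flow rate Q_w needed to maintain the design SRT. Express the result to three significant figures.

Wasting from the aeration tank: Q_w = V / θ_c = 775.0 / 9.05 = 85.64 m³/d.

Q_w ≈ 85.6 m³/d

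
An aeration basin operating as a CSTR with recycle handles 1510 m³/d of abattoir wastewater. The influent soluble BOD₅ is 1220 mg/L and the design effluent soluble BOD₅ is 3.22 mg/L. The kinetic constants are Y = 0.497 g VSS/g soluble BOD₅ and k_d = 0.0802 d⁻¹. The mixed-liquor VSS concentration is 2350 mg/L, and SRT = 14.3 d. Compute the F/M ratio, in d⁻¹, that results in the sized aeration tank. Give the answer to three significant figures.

F/M ≈ 0.303 d⁻¹

Steady-state biomass mass balance: V·X·(1 + k_d·θ_c) = Y·Q·(S₀ − S)·θ_c, so V = 0.497 × 1510 × (1220 − 3.22) × 14.3 / [2350 × (1 + 0.0802 × 14.3)] = 1.31×10^7 / 5045 = 2588 m³.
Food-to-microorganism ratio F/M = Q S₀ / (V X) = 1510 × 1220 / (2588 × 2350) = 0.3029 d⁻¹.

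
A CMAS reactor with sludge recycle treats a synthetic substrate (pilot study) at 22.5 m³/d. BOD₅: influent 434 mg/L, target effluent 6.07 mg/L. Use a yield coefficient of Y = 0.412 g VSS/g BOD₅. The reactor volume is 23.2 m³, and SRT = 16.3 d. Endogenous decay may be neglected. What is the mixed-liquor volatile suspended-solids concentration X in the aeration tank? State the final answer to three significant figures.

From V·X = Y·Q·(S₀ − S)·θ_c (decay neglected): X = 0.412 × 22.5 × (434 − 6.07) × 16.3 / 23.2 = 2787 mg/L.

X ≈ 2790 mg/L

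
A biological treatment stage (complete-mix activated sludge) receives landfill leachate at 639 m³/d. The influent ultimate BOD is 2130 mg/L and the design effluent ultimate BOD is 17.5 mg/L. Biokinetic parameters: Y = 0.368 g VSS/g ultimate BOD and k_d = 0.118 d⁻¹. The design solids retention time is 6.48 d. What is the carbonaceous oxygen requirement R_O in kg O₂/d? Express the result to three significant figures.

R_O ≈ 950 kg O₂/d

The observed yield is Y_obs = Y/(1 + k_d·θ_c) = 0.368 / (1 + 0.118 × 6.48) = 0.368 / 1.765 = 0.2085 g VSS per g ultimate BOD removed.
ΔS = 2130 − 17.5 = 2112 mg/L, so the substrate removal rate is 639 × 2112/1000 = 1350 kg ultimate BOD/d.
P_X = Y_obs·Q·(S₀ − S) = 0.2085 × 1350 = 281.5 kg VSS/d.
R_O = Q·ΔS − 1.42 P_X = 1350 − 399.7 = 950.1 kg O₂/d.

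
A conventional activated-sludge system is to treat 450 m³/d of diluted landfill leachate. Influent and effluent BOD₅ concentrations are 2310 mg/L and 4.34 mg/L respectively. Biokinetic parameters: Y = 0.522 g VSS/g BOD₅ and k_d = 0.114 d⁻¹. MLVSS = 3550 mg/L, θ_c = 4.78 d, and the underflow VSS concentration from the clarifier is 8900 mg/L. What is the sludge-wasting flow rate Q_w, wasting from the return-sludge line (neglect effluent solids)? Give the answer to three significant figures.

Rearranging the biomass balance for a CMAS with decay, V = Y·Q·ΔS·θ_c / [X·(1+k_d θ_c)] = 0.522 × 450 × (2310 − 4.34) × 4.78 / [3550 × (1 + 0.114 × 4.78)] = 2.59×10^6 / 5484 = 472.0 m³.
Wasting from the return line (neglecting effluent solids): Q_w = V·X / (θ_c·X_r) = 472.0 × 3550 / (4.78 × 8900) = 39.39 m³/d.

Q_w ≈ 39.4 m³/d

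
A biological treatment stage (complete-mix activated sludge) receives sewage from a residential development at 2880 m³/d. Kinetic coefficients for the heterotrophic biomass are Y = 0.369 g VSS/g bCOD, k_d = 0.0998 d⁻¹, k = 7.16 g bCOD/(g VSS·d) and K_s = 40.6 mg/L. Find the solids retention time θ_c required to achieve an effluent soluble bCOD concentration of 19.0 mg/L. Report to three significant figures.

Specific growth rate at S = 19.0 mg/L: μ = YkS/(K_s+S) = 0.369·7.16·19.0/(40.6+19.0) = 0.8423 d⁻¹.
1/θ_c = 0.8423 − 0.0998 = 0.7425 d⁻¹, so θ_c = 1.347 d.

θ_c ≈ 1.35 d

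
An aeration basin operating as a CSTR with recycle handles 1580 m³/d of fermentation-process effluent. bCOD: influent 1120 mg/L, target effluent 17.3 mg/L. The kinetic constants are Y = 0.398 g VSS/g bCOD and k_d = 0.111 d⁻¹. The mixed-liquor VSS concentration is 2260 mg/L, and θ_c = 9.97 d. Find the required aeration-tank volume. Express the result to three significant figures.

From the SRT design equation V = Y Q (S₀−S) θ_c / [X (1 + k_d θ_c)] = 0.398 × 1580 × (1120 − 17.3) × 9.97 / [2260 × (1 + 0.111 × 9.97)] = 6.91×10^6 / 4761 = 1452 m³.

V ≈ 1450 m³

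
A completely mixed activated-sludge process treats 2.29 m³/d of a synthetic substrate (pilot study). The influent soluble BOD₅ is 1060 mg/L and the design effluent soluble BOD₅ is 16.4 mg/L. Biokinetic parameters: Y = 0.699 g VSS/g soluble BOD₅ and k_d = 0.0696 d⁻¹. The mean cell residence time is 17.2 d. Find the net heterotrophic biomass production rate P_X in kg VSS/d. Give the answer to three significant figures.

P_X ≈ 0.760 kg VSS/d

Y_obs = Y / (1 + k_d θ_c) = 0.699 / (1 + 0.0696 × 17.2) = 0.699 / 2.197 = 0.3181.
Mass of soluble BOD₅ removed per day: Q(S₀ − S) = 2.29 × 1044 g/m³ = 2.390 kg/d.
So the net sludge growth is P_X = 0.3181 × 2.390 = 0.7603 kg VSS/d.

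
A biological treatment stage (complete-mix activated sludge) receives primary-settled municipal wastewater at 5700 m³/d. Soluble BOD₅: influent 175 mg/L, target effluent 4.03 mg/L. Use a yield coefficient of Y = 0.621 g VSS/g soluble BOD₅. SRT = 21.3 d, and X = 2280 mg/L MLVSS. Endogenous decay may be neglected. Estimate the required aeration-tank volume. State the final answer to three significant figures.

Biomass mass balance (decay neglected): V·X = Y·Q·(S₀ − S)·θ_c, so V = 0.621 × 5700 × (175 − 4.03) × 21.3 / 2280 = 5654 m³.

V ≈ 5650 m³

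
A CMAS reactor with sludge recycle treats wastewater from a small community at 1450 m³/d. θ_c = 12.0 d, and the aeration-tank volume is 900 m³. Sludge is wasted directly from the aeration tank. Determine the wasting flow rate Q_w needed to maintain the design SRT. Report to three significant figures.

With mixed-liquor wasting, θ_c = V/Q_w, so Q_w = V/θ_c = 900.0/12.0 = 75.00 m³/d.

Q_w ≈ 75.0 m³/d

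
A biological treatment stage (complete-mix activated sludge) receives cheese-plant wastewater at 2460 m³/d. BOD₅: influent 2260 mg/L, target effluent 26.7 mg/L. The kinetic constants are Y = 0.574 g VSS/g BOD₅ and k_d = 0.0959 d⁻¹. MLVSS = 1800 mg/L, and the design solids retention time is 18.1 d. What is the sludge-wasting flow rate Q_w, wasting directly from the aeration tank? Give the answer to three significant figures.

Q_w ≈ 640 m³/d

From the SRT design equation V = Y Q (S₀−S) θ_c / [X (1 + k_d θ_c)] = 0.574 × 2460 × (2260 − 26.7) × 18.1 / [1800 × (1 + 0.0959 × 18.1)] = 5.71×10^7 / 4924 = 11591 m³.
With mixed-liquor wasting, θ_c = V/Q_w, so Q_w = V/θ_c = 11591/18.1 = 640.4 m³/d.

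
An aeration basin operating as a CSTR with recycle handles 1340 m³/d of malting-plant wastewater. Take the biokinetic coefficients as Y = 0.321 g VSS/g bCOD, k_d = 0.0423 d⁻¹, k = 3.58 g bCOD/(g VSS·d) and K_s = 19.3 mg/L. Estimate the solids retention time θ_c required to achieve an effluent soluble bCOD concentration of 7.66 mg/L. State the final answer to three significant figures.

θ_c ≈ 3.52 d

At the target effluent, Y k S/(K_s+S) = 0.321×3.58×7.66/26.96 = 0.3265 d⁻¹.
θ_c = 1/(μ − k_d) = 1/(0.3265 − 0.0423) = 1/0.2842 = 3.519 d.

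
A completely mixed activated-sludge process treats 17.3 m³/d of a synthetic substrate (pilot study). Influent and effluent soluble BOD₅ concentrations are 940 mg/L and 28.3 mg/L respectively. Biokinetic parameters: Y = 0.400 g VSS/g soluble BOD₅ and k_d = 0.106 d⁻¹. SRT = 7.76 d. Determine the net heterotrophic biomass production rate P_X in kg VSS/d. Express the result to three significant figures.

P_X ≈ 3.46 kg VSS/d

Observed yield with endogenous decay: Y_obs = Y / (1 + k_d·θ_c) = 0.400 / (1 + 0.106 × 7.76) = 0.400 / 1.823 = 0.2195 g VSS/g soluble BOD₅.
Q·(S₀ − S) = 17.3 × (940 − 28.3) × 10⁻³ = 15.77 kg/d removed.
Biomass produced: P_X = Y_obs·Q·ΔS = 0.2195 × 15.77 ≈ 3.462 kg VSS/d.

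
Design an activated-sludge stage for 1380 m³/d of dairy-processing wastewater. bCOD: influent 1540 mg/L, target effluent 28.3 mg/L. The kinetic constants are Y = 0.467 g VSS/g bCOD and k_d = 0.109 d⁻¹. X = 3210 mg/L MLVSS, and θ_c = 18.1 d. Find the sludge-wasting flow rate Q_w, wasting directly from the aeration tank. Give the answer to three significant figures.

Steady-state biomass mass balance: V·X·(1 + k_d·θ_c) = Y·Q·(S₀ − S)·θ_c, so V = 0.467 × 1380 × (1540 − 28.3) × 18.1 / [3210 × (1 + 0.109 × 18.1)] = 1.76×10^7 / 9543 = 1848 m³.
For wasting at MLVSS concentration, Q_w = V/θ_c = 1848/18.1 = 102.1 m³/d.

Q_w ≈ 102 m³/d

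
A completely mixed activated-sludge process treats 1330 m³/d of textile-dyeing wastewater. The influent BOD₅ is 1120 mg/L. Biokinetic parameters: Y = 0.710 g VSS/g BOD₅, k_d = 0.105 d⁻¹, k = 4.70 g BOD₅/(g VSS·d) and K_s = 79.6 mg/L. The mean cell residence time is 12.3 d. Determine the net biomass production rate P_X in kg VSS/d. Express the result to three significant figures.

P_X ≈ 460 kg VSS/d

For a completely mixed reactor with recycle the Lawrence–McCarty relation gives S = K_s·(1 + k_d·θ_c) / [θ_c·(Y·k − k_d) − 1] = 79.6 × (1 + 0.105 × 12.3) / [12.3 × (0.710 × 4.70 − 0.105) − 1] = 182.4 / 38.75 = 4.707 mg/L.
Observed yield with endogenous decay: Y_obs = Y / (1 + k_d·θ_c) = 0.710 / (1 + 0.105 × 12.3) = 0.710 / 2.292 = 0.3098 g VSS/g BOD₅.
ΔS = 1120 − 4.71 = 1115 mg/L, so the substrate removal rate is 1330 × 1115/1000 = 1483 kg BOD₅/d.
P_X = Y_obs · Q(S₀ − S) = 0.3098 × 1483 = 459.6 kg VSS/d.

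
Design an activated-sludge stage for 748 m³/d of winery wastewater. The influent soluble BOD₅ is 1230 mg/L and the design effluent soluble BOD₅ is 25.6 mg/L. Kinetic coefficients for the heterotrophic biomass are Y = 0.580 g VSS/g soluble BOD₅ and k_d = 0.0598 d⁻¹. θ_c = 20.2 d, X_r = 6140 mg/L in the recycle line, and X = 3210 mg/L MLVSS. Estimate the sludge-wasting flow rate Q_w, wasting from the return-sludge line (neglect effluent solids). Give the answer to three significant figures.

From the SRT design equation V = Y Q (S₀−S) θ_c / [X (1 + k_d θ_c)] = 0.580 × 748 × (1230 − 25.6) × 20.2 / [3210 × (1 + 0.0598 × 20.2)] = 1.06×10^7 / 7088 = 1489 m³.
θ_c = V·X/(Q_w·X_r) when wasting from the recycle, so Q_w = V·X/(θ_c·X_r) = 1489 × 3210 / (20.2 × 6140) = 38.54 m³/d.

Q_w ≈ 38.5 m³/d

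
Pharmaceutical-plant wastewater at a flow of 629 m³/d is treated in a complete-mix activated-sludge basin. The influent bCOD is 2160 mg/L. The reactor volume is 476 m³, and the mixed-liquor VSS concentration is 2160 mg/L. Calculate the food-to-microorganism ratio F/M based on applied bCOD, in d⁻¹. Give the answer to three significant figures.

F/M ≈ 1.32 d⁻¹

F/M = applied load / biomass = Q·S₀/(V·X) = 629 × 2160 / (476.0 × 2160) = 1.321 d⁻¹.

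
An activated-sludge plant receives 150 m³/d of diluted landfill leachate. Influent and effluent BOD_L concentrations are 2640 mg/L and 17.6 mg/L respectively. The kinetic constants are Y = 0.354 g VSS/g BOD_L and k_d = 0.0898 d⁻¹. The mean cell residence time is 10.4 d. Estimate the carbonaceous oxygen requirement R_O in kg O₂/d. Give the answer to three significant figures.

Correct the yield for decay: Y_obs = Y/(1 + k_d θ_c) = 0.354 / (1 + 0.0898 × 10.4) = 0.354 / 1.934 = 0.1830.
ΔS = 2640 − 17.6 = 2622 mg/L, so the substrate removal rate is 150 × 2622/1000 = 393.4 kg BOD_L/d.
Net sludge production P_X = 0.1830 × 393.4 = 72.00 kg VSS/d.
R_O = Q·ΔS − 1.42 P_X = 393.4 − 102.2 = 291.1 kg O₂/d.

R_O ≈ 291 kg O₂/d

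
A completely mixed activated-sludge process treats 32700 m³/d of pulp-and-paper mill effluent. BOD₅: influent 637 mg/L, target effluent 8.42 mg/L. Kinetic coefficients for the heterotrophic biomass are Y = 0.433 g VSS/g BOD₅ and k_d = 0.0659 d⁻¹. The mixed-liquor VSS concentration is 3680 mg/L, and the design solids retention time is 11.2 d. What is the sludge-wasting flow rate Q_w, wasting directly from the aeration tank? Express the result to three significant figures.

Rearranging the biomass balance for a CMAS with decay, V = Y·Q·ΔS·θ_c / [X·(1+k_d θ_c)] = 0.433 × 32700 × (637 − 8.42) × 11.2 / [3680 × (1 + 0.0659 × 11.2)] = 9.97×10^7 / 6396 = 15585 m³.
With mixed-liquor wasting, θ_c = V/Q_w, so Q_w = V/θ_c = 15585/11.2 = 1391 m³/d.

Q_w ≈ 1390 m³/d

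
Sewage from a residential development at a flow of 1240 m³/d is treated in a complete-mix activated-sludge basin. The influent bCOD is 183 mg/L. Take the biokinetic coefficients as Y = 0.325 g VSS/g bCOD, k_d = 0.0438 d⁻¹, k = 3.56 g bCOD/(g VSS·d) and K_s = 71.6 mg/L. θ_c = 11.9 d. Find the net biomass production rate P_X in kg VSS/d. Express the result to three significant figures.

Effluent substrate depends only on kinetics and SRT: S = K_s(1 + k_d θ_c) / [θ_c(Yk − k_d) − 1] = 71.6 × (1 + 0.0438 × 11.9) / [11.9 × (0.325 × 3.56 − 0.0438) − 1] = 108.9 / 12.25 = 8.893 mg/L.
Observed yield with endogenous decay: Y_obs = Y / (1 + k_d·θ_c) = 0.325 / (1 + 0.0438 × 11.9) = 0.325 / 1.521 = 0.2136 g VSS/g bCOD.
Substrate removed = Q·(S₀ − S) = 1240 m³/d × (183 − 8.89) g/m³ = 2.16×10^5 g/d = 215.9 kg/d.
Biomass produced: P_X = Y_obs·Q·ΔS = 0.2136 × 215.9 ≈ 46.13 kg VSS/d.

P_X ≈ 46.1 kg VSS/d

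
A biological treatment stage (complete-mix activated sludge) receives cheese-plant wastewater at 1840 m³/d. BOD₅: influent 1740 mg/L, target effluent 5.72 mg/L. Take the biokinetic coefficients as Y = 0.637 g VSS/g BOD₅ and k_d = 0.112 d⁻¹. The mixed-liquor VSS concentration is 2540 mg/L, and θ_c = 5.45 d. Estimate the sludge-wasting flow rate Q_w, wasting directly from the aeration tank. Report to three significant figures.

Rearranging the biomass balance for a CMAS with decay, V = Y·Q·ΔS·θ_c / [X·(1+k_d θ_c)] = 0.637 × 1840 × (1740 − 5.72) × 5.45 / [2540 × (1 + 0.112 × 5.45)] = 1.11×10^7 / 4090 = 2708 m³.
For wasting at MLVSS concentration, Q_w = V/θ_c = 2708/5.45 = 496.9 m³/d.

Q_w ≈ 497 m³/d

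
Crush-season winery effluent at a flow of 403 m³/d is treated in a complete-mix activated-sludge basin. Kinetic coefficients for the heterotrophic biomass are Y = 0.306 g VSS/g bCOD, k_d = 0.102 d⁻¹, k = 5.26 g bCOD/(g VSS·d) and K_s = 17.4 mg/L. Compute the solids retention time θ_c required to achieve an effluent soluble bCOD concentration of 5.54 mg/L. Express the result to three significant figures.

At the target effluent, Y k S/(K_s+S) = 0.306×5.26×5.54/22.94 = 0.3887 d⁻¹.
Then 1/θ_c = μ − k_d = 0.3887 − 0.102 = 0.2867 d⁻¹, giving θ_c = 3.488 d.

θ_c ≈ 3.49 d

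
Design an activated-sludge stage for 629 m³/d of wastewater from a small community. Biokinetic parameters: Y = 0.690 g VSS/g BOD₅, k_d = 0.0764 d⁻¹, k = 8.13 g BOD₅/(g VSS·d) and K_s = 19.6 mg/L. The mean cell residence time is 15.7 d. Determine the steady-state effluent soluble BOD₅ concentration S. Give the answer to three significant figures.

From the Monod/SRT balance for a CMAS, S = K_s·(1+k_d θ_c)/[θ_c·(Y k − k_d) − 1] = 19.6 × (1 + 0.0764 × 15.7) / [15.7 × (0.690 × 8.13 − 0.0764) − 1] = 43.11 / 85.87 = 0.5020 mg/L.

S ≈ 0.502 mg/L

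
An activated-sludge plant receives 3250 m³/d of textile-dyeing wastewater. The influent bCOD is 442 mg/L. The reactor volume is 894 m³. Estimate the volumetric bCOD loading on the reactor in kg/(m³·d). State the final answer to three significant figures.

L_v ≈ 1.61 kg bCOD/(m³·d)

Volumetric loading L_v = Q·S₀ / V = 3250 × 442 g/m³ / 894.0 m³ = 1607 g/(m³·d) = 1.607 kg bCOD/(m³·d).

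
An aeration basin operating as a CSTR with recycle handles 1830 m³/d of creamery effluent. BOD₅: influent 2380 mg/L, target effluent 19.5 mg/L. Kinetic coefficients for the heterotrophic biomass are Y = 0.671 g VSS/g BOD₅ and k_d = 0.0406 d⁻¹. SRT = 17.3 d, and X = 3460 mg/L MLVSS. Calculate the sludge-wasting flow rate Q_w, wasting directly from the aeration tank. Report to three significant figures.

Q_w ≈ 492 m³/d

Steady-state biomass mass balance: V·X·(1 + k_d·θ_c) = Y·Q·(S₀ − S)·θ_c, so V = 0.671 × 1830 × (2380 − 19.5) × 17.3 / [3460 × (1 + 0.0406 × 17.3)] = 5.01×10^7 / 5890 = 8513 m³.
Wasting from the aeration tank: Q_w = V / θ_c = 8513 / 17.3 = 492.1 m³/d.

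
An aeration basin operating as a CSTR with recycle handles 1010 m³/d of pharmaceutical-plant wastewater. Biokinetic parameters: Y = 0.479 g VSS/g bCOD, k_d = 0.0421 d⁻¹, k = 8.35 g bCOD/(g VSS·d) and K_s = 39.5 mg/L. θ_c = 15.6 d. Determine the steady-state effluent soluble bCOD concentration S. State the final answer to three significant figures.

S ≈ 1.08 mg/L

For a completely mixed reactor with recycle the Lawrence–McCarty relation gives S = K_s·(1 + k_d·θ_c) / [θ_c·(Y·k − k_d) − 1] = 39.5 × (1 + 0.0421 × 15.6) / [15.6 × (0.479 × 8.35 − 0.0421) − 1] = 65.44 / 60.74 = 1.077 mg/L.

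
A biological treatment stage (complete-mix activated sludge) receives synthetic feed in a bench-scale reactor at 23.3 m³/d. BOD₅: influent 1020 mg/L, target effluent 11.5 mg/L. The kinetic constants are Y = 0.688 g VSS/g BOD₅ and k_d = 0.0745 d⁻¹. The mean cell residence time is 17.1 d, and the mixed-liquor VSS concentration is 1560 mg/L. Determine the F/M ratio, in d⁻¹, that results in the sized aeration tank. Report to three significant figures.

F/M ≈ 0.195 d⁻¹

Rearranging the biomass balance for a CMAS with decay, V = Y·Q·ΔS·θ_c / [X·(1+k_d θ_c)] = 0.688 × 23.3 × (1020 − 11.5) × 17.1 / [1560 × (1 + 0.0745 × 17.1)] = 2.76×10^5 / 3547 = 77.93 m³.
F/M = Q·S₀ / (V·X) = 23.3 × 1020 / (77.93 × 1560) = 0.1955 g BOD₅·(g VSS·d)⁻¹.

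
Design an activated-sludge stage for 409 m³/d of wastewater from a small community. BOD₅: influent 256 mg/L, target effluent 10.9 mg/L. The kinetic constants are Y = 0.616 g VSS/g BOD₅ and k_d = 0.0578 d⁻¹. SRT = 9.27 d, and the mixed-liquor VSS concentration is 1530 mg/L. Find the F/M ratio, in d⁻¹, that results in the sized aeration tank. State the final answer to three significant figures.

F/M ≈ 0.281 d⁻¹

From the SRT design equation V = Y Q (S₀−S) θ_c / [X (1 + k_d θ_c)] = 0.616 × 409 × (256 − 10.9) × 9.27 / [1530 × (1 + 0.0578 × 9.27)] = 5.72×10^5 / 2350 = 243.6 m³.
F/M = Q·S₀ / (V·X) = 409 × 256 / (243.6 × 1530) = 0.2809 g BOD₅·(g VSS·d)⁻¹.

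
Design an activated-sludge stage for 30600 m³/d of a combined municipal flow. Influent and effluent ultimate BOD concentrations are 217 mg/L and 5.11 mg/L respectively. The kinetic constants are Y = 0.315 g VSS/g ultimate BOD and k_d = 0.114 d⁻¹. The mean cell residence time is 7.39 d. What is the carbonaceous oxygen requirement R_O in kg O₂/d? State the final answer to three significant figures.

R_O ≈ 4910 kg O₂/d

Y_obs = Y / (1 + k_d θ_c) = 0.315 / (1 + 0.114 × 7.39) = 0.315 / 1.842 = 0.1710.
Q·(S₀ − S) = 30600 × (217 − 5.11) × 10⁻³ = 6484 kg/d removed.
Biomass synthesised: P_X = Y_obs × 6484 = 1109 kg VSS/d.
Carbonaceous O₂ demand = substrate oxidised − cell-mass equivalent = 6484 − 1.42 × 1109 = 4910 kg O₂/d.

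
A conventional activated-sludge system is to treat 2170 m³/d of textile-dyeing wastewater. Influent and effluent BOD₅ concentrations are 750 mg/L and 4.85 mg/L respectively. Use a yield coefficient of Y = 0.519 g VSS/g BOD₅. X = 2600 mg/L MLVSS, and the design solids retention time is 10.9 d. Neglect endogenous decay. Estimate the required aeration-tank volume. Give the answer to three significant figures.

Biomass mass balance (decay neglected): V·X = Y·Q·(S₀ − S)·θ_c, so V = 0.519 × 2170 × (750 − 4.85) × 10.9 / 2600 = 3518 m³.

V ≈ 3520 m³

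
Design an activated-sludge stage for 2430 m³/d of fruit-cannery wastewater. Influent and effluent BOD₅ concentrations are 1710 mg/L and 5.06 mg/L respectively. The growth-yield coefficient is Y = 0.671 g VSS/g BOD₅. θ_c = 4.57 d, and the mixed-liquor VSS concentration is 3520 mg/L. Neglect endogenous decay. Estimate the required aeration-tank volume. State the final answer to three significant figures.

V ≈ 3610 m³

With k_d = 0 the design equation reduces to V = Y Q (S₀−S) θ_c / X = 0.671 × 2430 × (1710 − 5.06) × 4.57 / 3520 = 3609 m³.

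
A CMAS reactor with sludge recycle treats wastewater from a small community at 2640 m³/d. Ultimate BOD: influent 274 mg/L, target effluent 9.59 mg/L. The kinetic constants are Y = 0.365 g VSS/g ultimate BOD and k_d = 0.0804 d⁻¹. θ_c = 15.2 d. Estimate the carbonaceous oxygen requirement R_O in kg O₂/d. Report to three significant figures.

Y_obs = Y / (1 + k_d θ_c) = 0.365 / (1 + 0.0804 × 15.2) = 0.365 / 2.222 = 0.1643.
ΔS = 274 − 9.59 = 264.4 mg/L, so the substrate removal rate is 2640 × 264.4/1000 = 698.0 kg ultimate BOD/d.
Biomass synthesised: P_X = Y_obs × 698.0 = 114.7 kg VSS/d.
R_O = Q·(S₀ − S) − 1.42·P_X = 698.0 − 1.42 × 114.7 = 535.2 kg O₂/d.

R_O ≈ 535 kg O₂/d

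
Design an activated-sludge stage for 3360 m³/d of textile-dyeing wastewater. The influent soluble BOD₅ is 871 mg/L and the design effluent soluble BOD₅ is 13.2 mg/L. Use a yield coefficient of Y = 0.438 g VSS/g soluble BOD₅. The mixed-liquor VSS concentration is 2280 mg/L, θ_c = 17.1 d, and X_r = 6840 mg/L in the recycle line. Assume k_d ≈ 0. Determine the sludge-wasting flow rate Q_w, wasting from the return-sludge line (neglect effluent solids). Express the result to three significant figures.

V·X = Y·Q·ΔS·θ_c gives V = 0.438 × 3360 × (871 − 13.2) × 17.1 / 2280 = 9468 m³.
Q_w = (V·X)/(θ_c X_r) = 9468 × 2280 / (17.1 × 6840) = 184.6 m³/d.

Q_w ≈ 185 m³/d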